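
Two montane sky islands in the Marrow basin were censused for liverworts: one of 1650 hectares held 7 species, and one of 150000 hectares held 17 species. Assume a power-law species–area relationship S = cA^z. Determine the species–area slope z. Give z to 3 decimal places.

Taking logs: ln S = ln c + z ln A, so z = (ln S₂ − ln S₁)/(ln A₂ − ln A₁).
z = ln(17/7) / ln(150000/1650) = ln(2.429) / ln(90.91) = 0.8873 / 4.5099 = 0.1967

0.197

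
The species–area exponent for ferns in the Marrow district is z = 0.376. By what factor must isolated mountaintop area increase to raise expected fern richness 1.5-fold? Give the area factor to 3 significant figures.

(A₂/A₁)^0.376 = 1.5, so A₂/A₁ = 1.5^(1/0.376) = 1.5^2.66
ln(A₂/A₁) = ln 1.5 / 0.376 = 0.4055 / 0.376 = 1.0784
A₂/A₁ = e^1.0784 ≈ 2.94

2.94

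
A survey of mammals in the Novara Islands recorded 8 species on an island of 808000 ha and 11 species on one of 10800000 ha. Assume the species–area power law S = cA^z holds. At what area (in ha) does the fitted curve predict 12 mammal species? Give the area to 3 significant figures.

z = ln(11/8) / ln(10800000/808000) = 0.3185 / 2.5927 = 0.1228
c = 8 / 808000^0.1228 = 8 / 5.316 = 1.505
A = (12/1.505)^(1/0.1228) ⇒ ln A = ln(7.974)/0.1228 = 16.9035
A = e^16.9035 ≈ 21932344 ha

21900000 ha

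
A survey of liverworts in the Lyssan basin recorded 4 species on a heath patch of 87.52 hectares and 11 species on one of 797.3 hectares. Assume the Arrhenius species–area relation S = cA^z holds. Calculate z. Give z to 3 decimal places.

0.458

Taking logs: ln S = ln c + z ln A, so z = (ln S₂ − ln S₁)/(ln A₂ − ln A₁).
z = ln(11/4) / ln(797.3/87.52) = ln(2.75) / ln(9.11) = 1.0116 / 2.2094 = 0.4579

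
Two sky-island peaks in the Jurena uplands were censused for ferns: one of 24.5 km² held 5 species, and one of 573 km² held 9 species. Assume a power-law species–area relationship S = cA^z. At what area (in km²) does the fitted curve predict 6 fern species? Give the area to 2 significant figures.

65 km²

z = ln(9/5) / ln(573/24.5) = 0.5878 / 3.1522 = 0.1865
c = 5 / 24.5^0.1865 = 5 / 1.816 = 2.754
A = (6/2.754)^(1/0.1865) ⇒ ln A = ln(2.179)/0.1865 = 4.1764
A = e^4.1764 ≈ 65.13 km²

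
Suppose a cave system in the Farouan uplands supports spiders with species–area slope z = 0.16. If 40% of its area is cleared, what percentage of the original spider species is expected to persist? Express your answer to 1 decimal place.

S_new/S_old = (A_new/A_old)^z = 0.6^0.16
= exp(0.16 × ln 0.6) = exp(0.16 × -0.5108) = exp(-0.0817) ≈ 0.9215

92.2%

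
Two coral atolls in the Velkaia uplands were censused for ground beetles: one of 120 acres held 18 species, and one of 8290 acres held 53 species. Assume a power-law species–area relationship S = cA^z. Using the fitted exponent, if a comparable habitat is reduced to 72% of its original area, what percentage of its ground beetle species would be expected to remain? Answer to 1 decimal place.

z = ln(53/18) / ln(8290/120) = 1.0799 / 4.2353 = 0.2550
S_new/S_old = (A_new/A_old)^z = 0.72^0.2550 = exp(0.2550 × -0.3285) = 0.9197

92.0%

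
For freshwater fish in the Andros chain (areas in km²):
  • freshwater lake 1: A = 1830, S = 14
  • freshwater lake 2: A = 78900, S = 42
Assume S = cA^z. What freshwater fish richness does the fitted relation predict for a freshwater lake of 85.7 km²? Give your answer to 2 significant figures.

5.7

z = ln(42/14) / ln(78900/1830) = 1.0986 / 3.7639 = 0.2919
c = 14 / 1830^0.2919 = 14 / 8.959 = 1.563
S₃ = 1.563 × 85.7^0.2919 = 1.563 × 3.666 ≈ 5.729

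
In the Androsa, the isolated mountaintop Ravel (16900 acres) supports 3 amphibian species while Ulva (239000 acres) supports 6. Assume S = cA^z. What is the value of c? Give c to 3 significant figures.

z = ln(S₂/S₁) / ln(A₂/A₁) = ln(6/3) / ln(239000/16900) = 0.6931 / 2.6491 = 0.2616
c = S₁ / A₁^z = 3 / 16900^0.2616 = 3 / 12.77 = 0.2349

0.235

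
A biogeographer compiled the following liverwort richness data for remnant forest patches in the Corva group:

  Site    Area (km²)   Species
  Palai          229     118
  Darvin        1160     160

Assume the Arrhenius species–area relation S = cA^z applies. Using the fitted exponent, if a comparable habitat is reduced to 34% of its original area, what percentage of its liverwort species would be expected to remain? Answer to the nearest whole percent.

82%

z = ln(160/118) / ln(1160/229) = 0.3045 / 1.6225 = 0.1877
S_new/S_old = (A_new/A_old)^z = 0.34^0.1877 = exp(0.1877 × -1.0788) = 0.8167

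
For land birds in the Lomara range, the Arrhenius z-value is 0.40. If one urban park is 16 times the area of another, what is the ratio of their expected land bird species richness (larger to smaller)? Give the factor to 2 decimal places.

S₂/S₁ = (A₂/A₁)^z = 16^0.4
ln(S₂/S₁) = 0.4 × ln 16 = 0.4 × 2.7726 = 1.1090
S₂/S₁ = e^1.1090 ≈ 3.031

3.03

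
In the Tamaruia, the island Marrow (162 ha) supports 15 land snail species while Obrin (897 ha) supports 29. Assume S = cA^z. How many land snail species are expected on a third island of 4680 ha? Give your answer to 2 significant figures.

z = ln(29/15) / ln(897/162) = 0.6592 / 1.7115 = 0.3852
c = 15 / 162^0.3852 = 15 / 7.097 = 2.113
S₃ = 2.113 × 4680^0.3852 = 2.113 × 25.93 ≈ 54.8

55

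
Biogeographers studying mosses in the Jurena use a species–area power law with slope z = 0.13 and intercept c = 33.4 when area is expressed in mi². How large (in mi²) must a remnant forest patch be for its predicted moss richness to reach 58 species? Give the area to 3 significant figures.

69.8 mi²

58 = 33.4 × A^0.13  ⇒  A^0.13 = 58/33.4 = 1.737
ln A = ln(1.737) / 0.13 = 0.5519 / 0.13 = 4.2453
A = e^4.2453 ≈ 69.78 mi²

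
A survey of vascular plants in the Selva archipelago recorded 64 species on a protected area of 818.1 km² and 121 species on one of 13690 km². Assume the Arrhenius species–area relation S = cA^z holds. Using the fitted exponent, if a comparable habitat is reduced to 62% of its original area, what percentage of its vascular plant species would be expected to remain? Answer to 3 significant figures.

89.8%

z = ln(121/64) / ln(13690/818.1) = 0.6369 / 2.8174 = 0.2261
S_new/S_old = (A_new/A_old)^z = 0.62^0.2261 = exp(0.2261 × -0.4780) = 0.8976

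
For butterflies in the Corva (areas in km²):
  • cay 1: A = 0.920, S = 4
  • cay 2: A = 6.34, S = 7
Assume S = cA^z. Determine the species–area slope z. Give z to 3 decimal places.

0.290

Taking logs: ln S = ln c + z ln A, so z = (ln S₂ − ln S₁)/(ln A₂ − ln A₁).
z = ln(7/4) / ln(6.34/0.92) = ln(1.75) / ln(6.891) = 0.5596 / 1.9303 = 0.2899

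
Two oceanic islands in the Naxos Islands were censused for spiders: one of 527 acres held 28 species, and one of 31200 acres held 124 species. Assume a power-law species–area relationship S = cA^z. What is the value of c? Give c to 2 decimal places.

z = ln(S₂/S₁) / ln(A₂/A₁) = ln(124/28) / ln(31200/527) = 1.4881 / 4.0810 = 0.3646
c = S₁ / A₁^z = 28 / 527^0.3646 = 28 / 9.828 = 2.849

2.85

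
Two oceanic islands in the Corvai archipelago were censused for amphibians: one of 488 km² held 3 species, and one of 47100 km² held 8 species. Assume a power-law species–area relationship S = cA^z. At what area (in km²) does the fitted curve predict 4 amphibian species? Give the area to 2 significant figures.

z = ln(8/3) / ln(47100/488) = 0.9808 / 4.5697 = 0.2146
c = 3 / 488^0.2146 = 3 / 3.776 = 0.7945
A = (4/0.7945)^(1/0.2146) ⇒ ln A = ln(5.035)/0.2146 = 7.5306
A = e^7.5306 ≈ 1864 km²

1900 km²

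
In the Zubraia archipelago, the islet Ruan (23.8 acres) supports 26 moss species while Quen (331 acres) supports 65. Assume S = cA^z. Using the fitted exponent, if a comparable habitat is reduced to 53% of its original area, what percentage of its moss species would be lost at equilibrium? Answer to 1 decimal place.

z = ln(65/26) / ln(331/23.8) = 0.9163 / 2.6324 = 0.3481
S_new/S_old = (A_new/A_old)^z = 0.53^0.3481 = exp(0.3481 × -0.6349) = 0.8017
Fraction lost = 1 − 0.8017 = 0.1983

19.8%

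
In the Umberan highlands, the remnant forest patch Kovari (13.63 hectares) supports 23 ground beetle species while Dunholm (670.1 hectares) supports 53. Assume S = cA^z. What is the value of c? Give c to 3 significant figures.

13.1

z = ln(S₂/S₁) / ln(A₂/A₁) = ln(53/23) / ln(670.1/13.63) = 0.8348 / 3.8952 = 0.2143
c = S₁ / A₁^z = 23 / 13.63^0.2143 = 23 / 1.75 = 13.14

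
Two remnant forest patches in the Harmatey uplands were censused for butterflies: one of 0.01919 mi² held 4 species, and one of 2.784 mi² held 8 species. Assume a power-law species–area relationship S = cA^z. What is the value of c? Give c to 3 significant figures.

6.94

z = ln(S₂/S₁) / ln(A₂/A₁) = ln(8/4) / ln(2.784/0.01919) = 0.6931 / 4.9773 = 0.1393
c = S₁ / A₁^z = 4 / 0.01919^0.1393 = 4 / 0.5766 = 6.937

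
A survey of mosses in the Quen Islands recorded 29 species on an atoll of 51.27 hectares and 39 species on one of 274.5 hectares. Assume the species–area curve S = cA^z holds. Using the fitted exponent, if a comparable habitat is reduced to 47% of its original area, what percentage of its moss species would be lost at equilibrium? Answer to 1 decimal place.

12.5%

z = ln(39/29) / ln(274.5/51.27) = 0.2963 / 1.6778 = 0.1766
S_new/S_old = (A_new/A_old)^z = 0.47^0.1766 = exp(0.1766 × -0.7550) = 0.8752
Fraction lost = 1 − 0.8752 = 0.1248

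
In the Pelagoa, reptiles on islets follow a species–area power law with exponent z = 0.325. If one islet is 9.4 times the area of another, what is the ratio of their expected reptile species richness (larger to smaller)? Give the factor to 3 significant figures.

2.07

S₂/S₁ = (A₂/A₁)^z = 9.4^0.325
ln(S₂/S₁) = 0.325 × ln 9.4 = 0.325 × 2.2407 = 0.7282
S₂/S₁ = e^0.7282 ≈ 2.071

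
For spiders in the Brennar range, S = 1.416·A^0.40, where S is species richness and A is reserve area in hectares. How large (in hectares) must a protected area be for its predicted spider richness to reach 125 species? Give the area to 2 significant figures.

73000 hectares

125 = 1.416 × A^0.4  ⇒  A^0.4 = 125/1.416 = 88.28
ln A = ln(88.28) / 0.4 = 4.4805 / 0.4 = 11.2012
A = e^11.2012 ≈ 73218 hectares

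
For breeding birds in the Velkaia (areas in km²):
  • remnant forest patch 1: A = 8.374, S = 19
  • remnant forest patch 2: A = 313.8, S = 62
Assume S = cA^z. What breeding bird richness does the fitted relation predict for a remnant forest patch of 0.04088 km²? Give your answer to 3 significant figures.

z = ln(62/19) / ln(313.8/8.374) = 1.1827 / 3.6236 = 0.3264
c = 19 / 8.374^0.3264 = 19 / 2.001 = 9.496
S₃ = 9.496 × 0.04088^0.3264 = 9.496 × 0.3522 ≈ 3.345

3.34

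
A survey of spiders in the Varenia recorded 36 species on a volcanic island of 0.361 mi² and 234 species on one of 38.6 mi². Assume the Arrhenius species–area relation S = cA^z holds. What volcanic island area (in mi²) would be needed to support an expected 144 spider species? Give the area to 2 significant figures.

11 mi²

z = ln(234/36) / ln(38.6/0.361) = 1.8718 / 4.6721 = 0.4006
c = 36 / 0.361^0.4006 = 36 / 0.6648 = 54.15
A = (144/54.15)^(1/0.4006) ⇒ ln A = ln(2.659)/0.4006 = 2.4414
A = e^2.4414 ≈ 11.49 mi²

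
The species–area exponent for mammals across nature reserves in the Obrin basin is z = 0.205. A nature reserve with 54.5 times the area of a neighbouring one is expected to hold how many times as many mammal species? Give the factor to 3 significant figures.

2.27

S₂/S₁ = (A₂/A₁)^z = 54.5^0.205
ln(S₂/S₁) = 0.205 × ln 54.5 = 0.205 × 3.9982 = 0.8196
S₂/S₁ = e^0.8196 ≈ 2.27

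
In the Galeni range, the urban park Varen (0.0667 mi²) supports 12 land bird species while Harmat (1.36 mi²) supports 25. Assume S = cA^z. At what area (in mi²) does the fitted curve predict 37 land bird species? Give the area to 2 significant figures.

z = ln(25/12) / ln(1.36/0.0667) = 0.7340 / 3.0150 = 0.2434
c = 12 / 0.0667^0.2434 = 12 / 0.5173 = 23.2
A = (37/23.2)^(1/0.2434) ⇒ ln A = ln(1.595)/0.2434 = 1.9179
A = e^1.9179 ≈ 6.807 mi²

6.8 mi²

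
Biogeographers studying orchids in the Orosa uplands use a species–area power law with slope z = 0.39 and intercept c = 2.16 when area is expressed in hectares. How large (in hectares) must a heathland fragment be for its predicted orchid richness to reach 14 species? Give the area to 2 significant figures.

120 hectares

14 = 2.16 × A^0.39  ⇒  A^0.39 = 14/2.16 = 6.481
ln A = ln(6.481) / 0.39 = 1.8689 / 0.39 = 4.7922
A = e^4.7922 ≈ 120.6 hectares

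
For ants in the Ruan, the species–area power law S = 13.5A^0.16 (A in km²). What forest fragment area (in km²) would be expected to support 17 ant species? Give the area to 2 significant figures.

17 = 13.5 × A^0.16  ⇒  A^0.16 = 17/13.5 = 1.259
ln A = ln(1.259) / 0.16 = 0.2305 / 0.16 = 1.4408
A = e^1.4408 ≈ 4.224 km²

4.2 km²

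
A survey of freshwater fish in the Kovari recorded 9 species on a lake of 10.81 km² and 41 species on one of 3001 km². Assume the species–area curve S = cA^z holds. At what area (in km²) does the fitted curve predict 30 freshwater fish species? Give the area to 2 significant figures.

940 km²

z = ln(41/9) / ln(3001/10.81) = 1.5163 / 5.6262 = 0.2695
c = 9 / 10.81^0.2695 = 9 / 1.899 = 4.738
A = (30/4.738)^(1/0.2695) ⇒ ln A = ln(6.332)/0.2695 = 6.8477
A = e^6.8477 ≈ 941.7 km²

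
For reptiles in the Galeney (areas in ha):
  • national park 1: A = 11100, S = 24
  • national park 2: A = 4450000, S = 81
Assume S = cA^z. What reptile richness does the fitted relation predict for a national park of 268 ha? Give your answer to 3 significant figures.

11.3

z = ln(81/24) / ln(4450000/11100) = 1.2164 / 5.9937 = 0.2029
c = 24 / 11100^0.2029 = 24 / 6.622 = 3.624
S₃ = 3.624 × 268^0.2029 = 3.624 × 3.11 ≈ 11.27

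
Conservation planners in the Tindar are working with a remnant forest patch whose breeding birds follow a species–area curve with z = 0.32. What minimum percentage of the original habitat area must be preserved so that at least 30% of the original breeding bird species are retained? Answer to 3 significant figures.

2.32%

Need (A_new/A_old)^0.32 = 0.3, so A_new/A_old = 0.3^(1/0.32) = 0.3^3.125
ln(A_new/A_old) = ln 0.3 / 0.32 = -1.2040 / 0.32 = -3.7624
A_new/A_old = e^-3.7624 ≈ 0.02323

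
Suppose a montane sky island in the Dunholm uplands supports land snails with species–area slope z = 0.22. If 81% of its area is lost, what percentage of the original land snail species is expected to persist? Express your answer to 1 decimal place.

S_new/S_old = (A_new/A_old)^z = 0.19^0.22
= exp(0.22 × ln 0.19) = exp(0.22 × -1.6607) = exp(-0.3654) ≈ 0.6939

69.4%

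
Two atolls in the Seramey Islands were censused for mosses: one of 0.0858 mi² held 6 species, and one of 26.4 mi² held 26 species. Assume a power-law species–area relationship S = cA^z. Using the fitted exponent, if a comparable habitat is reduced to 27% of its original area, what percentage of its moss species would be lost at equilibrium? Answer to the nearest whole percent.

28%

z = ln(26/6) / ln(26.4/0.0858) = 1.4663 / 5.7291 = 0.2559
S_new/S_old = (A_new/A_old)^z = 0.27^0.2559 = exp(0.2559 × -1.3093) = 0.7153
Fraction lost = 1 − 0.7153 = 0.2847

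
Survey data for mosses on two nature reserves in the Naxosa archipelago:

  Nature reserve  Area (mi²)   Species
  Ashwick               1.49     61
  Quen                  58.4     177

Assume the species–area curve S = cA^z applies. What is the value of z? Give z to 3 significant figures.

0.290

Taking logs: ln S = ln c + z ln A, so z = (ln S₂ − ln S₁)/(ln A₂ − ln A₁).
z = ln(177/61) / ln(58.4/1.49) = ln(2.902) / ln(39.19) = 1.0653 / 3.6685 = 0.2904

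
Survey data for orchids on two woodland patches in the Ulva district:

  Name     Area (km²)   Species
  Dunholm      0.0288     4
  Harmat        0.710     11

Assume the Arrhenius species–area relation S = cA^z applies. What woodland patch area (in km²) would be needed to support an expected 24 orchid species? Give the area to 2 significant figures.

z = ln(11/4) / ln(0.71/0.0288) = 1.0116 / 3.2049 = 0.3156
c = 4 / 0.0288^0.3156 = 4 / 0.3264 = 12.26
A = (24/12.26)^(1/0.3156) ⇒ ln A = ln(1.958)/0.3156 = 2.1292
A = e^2.1292 ≈ 8.408 km²

8.4 km²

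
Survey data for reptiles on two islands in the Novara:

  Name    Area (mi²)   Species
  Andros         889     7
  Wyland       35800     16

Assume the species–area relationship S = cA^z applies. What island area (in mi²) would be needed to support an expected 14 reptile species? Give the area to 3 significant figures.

19700 mi²

z = ln(16/7) / ln(35800/889) = 0.8267 / 3.6956 = 0.2237
c = 7 / 889^0.2237 = 7 / 4.567 = 1.533
A = (14/1.533)^(1/0.2237) ⇒ ln A = ln(9.134)/0.2237 = 9.8888
A = e^9.8888 ≈ 19708 mi²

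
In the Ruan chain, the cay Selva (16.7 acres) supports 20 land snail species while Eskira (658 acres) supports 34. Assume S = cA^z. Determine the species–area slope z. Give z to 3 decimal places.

Taking logs: ln S = ln c + z ln A, so z = (ln S₂ − ln S₁)/(ln A₂ − ln A₁).
z = ln(34/20) / ln(658/16.7) = ln(1.7) / ln(39.4) = 0.5306 / 3.6738 = 0.1444

0.144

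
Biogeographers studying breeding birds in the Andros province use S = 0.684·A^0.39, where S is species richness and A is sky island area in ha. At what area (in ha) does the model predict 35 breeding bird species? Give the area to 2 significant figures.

35 = 0.684 × A^0.39  ⇒  A^0.39 = 35/0.684 = 51.17
ln A = ln(51.17) / 0.39 = 3.9351 / 0.39 = 10.0901
A = e^10.0901 ≈ 24104 ha

24000 ha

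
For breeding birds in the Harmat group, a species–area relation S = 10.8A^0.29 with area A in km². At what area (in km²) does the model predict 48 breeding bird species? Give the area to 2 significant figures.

48 = 10.8 × A^0.29  ⇒  A^0.29 = 48/10.8 = 4.444
ln A = ln(4.444) / 0.29 = 1.4917 / 0.29 = 5.1436
A = e^5.1436 ≈ 171.3 km²

170 km²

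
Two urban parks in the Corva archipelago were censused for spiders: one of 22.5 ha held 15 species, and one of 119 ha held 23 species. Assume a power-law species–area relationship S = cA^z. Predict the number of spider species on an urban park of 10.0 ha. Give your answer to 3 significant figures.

12.2

z = ln(23/15) / ln(119/22.5) = 0.4274 / 1.6656 = 0.2566
c = 15 / 22.5^0.2566 = 15 / 2.223 = 6.747
S₃ = 6.747 × 10^0.2566 = 6.747 × 1.806 ≈ 12.18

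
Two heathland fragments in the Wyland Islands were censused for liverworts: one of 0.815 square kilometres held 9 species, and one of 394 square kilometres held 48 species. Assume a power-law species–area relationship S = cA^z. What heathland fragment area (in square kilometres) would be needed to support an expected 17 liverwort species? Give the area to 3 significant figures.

z = ln(48/9) / ln(394/0.815) = 1.6740 / 6.1809 = 0.2708
c = 9 / 0.815^0.2708 = 9 / 0.9461 = 9.513
A = (17/9.513)^(1/0.2708) ⇒ ln A = ln(1.787)/0.2708 = 2.1437
A = e^2.1437 ≈ 8.531 square kilometres

8.53 square kilometres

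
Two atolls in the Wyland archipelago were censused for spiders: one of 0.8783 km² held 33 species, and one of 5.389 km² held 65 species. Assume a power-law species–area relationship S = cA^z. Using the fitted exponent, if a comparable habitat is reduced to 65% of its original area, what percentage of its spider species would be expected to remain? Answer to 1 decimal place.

z = ln(65/33) / ln(5.389/0.8783) = 0.6779 / 1.8141 = 0.3737
S_new/S_old = (A_new/A_old)^z = 0.65^0.3737 = exp(0.3737 × -0.4308) = 0.8513

85.1%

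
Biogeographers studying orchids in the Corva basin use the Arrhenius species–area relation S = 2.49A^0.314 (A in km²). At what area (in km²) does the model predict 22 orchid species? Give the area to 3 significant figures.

22 = 2.49 × A^0.314  ⇒  A^0.314 = 22/2.49 = 8.835
ln A = ln(8.835) / 0.314 = 2.1788 / 0.314 = 6.9387
A = e^6.9387 ≈ 1031 km²

1030 km²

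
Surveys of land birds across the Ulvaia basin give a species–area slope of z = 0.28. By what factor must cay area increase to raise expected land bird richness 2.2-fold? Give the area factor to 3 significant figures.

16.7

(A₂/A₁)^0.28 = 2.2, so A₂/A₁ = 2.2^(1/0.28) = 2.2^3.571
ln(A₂/A₁) = ln 2.2 / 0.28 = 0.7885 / 0.28 = 2.8159
A₂/A₁ = e^2.8159 ≈ 16.71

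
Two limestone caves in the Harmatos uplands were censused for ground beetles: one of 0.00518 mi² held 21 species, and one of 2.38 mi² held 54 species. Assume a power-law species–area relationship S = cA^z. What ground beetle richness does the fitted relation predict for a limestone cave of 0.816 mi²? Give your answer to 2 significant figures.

z = ln(54/21) / ln(2.38/0.00518) = 0.9445 / 6.1301 = 0.1541
c = 21 / 0.00518^0.1541 = 21 / 0.4445 = 47.25
S₃ = 47.25 × 0.816^0.1541 = 47.25 × 0.9692 ≈ 45.79

46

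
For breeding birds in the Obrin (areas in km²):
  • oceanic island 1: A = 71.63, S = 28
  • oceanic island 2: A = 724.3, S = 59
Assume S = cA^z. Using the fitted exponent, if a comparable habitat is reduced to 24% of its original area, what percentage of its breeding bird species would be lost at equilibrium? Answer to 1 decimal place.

z = ln(59/28) / ln(724.3/71.63) = 0.7453 / 2.3137 = 0.3221
S_new/S_old = (A_new/A_old)^z = 0.24^0.3221 = exp(0.3221 × -1.4271) = 0.6315
Fraction lost = 1 − 0.6315 = 0.3685

36.9%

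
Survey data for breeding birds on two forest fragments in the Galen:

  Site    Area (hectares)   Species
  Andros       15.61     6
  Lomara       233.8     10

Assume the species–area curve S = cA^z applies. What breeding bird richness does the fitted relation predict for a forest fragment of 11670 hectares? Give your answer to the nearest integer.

21

z = ln(10/6) / ln(233.8/15.61) = 0.5108 / 2.7066 = 0.1887
c = 6 / 15.61^0.1887 = 6 / 1.68 = 3.572
S₃ = 3.572 × 11670^0.1887 = 3.572 × 5.856 ≈ 20.92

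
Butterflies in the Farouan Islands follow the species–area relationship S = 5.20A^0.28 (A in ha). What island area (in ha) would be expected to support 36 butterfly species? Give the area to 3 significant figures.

36 = 5.2 × A^0.28  ⇒  A^0.28 = 36/5.2 = 6.923
ln A = ln(6.923) / 0.28 = 1.9349 / 0.28 = 6.9102
A = e^6.9102 ≈ 1002 ha

1000 ha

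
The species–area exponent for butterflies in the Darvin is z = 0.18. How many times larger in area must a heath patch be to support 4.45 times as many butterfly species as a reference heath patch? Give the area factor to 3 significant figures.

4000

(A₂/A₁)^0.18 = 4.45, so A₂/A₁ = 4.45^(1/0.18) = 4.45^5.556
ln(A₂/A₁) = ln 4.45 / 0.18 = 1.4929 / 0.18 = 8.2939
A₂/A₁ = e^8.2939 ≈ 3999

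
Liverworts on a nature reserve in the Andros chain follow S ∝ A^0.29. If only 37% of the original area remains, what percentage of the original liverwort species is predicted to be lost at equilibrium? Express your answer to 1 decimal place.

S_new/S_old = (A_new/A_old)^z = 0.37^0.29
= exp(0.29 × ln 0.37) = exp(0.29 × -0.9943) = exp(-0.2883) ≈ 0.7495
Fraction lost = 1 − 0.7495 = 0.2505

25.0%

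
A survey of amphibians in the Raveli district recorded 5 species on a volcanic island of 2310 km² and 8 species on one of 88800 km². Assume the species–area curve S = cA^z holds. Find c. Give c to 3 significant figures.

z = ln(S₂/S₁) / ln(A₂/A₁) = ln(8/5) / ln(88800/2310) = 0.4700 / 3.6491 = 0.1288
c = S₁ / A₁^z = 5 / 2310^0.1288 = 5 / 2.712 = 1.844

1.84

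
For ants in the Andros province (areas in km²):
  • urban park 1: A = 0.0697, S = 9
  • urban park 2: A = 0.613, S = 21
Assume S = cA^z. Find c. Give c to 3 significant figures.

25.4

z = ln(S₂/S₁) / ln(A₂/A₁) = ln(21/9) / ln(0.613/0.0697) = 0.8473 / 2.1742 = 0.3897
c = S₁ / A₁^z = 9 / 0.0697^0.3897 = 9 / 0.3542 = 25.41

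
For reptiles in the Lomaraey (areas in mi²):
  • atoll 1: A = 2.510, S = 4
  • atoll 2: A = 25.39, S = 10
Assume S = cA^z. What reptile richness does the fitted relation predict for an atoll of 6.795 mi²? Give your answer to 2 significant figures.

5.9

z = ln(10/4) / ln(25.39/2.51) = 0.9163 / 2.3141 = 0.3960
c = 4 / 2.51^0.3960 = 4 / 1.44 = 2.778
S₃ = 2.778 × 6.795^0.3960 = 2.778 × 2.136 ≈ 5.934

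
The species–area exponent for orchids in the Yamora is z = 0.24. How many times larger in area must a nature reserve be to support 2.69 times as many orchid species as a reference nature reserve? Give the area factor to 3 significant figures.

61.7

(A₂/A₁)^0.24 = 2.69, so A₂/A₁ = 2.69^(1/0.24) = 2.69^4.167
ln(A₂/A₁) = ln 2.69 / 0.24 = 0.9895 / 0.24 = 4.1231
A₂/A₁ = e^4.1231 ≈ 61.75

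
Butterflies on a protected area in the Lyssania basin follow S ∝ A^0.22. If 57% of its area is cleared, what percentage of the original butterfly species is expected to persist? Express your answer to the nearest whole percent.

83%

S_new/S_old = (A_new/A_old)^z = 0.43^0.22
= exp(0.22 × ln 0.43) = exp(0.22 × -0.8440) = exp(-0.1857) ≈ 0.8305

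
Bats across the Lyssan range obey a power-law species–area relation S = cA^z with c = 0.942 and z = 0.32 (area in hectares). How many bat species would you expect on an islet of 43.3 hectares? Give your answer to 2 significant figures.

3.1

S = 0.942 × 43.3^0.32
ln S = ln 0.942 + 0.32 × ln 43.3 = -0.0598 + 0.32 × 3.7682 = 1.1461
S = e^1.1461 ≈ 3.146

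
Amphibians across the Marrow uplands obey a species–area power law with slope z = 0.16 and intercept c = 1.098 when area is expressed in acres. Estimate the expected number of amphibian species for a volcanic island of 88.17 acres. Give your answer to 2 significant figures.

2.2

S = 1.098 × 88.17^0.16 = 1.098 × 2.048 ≈ 2.248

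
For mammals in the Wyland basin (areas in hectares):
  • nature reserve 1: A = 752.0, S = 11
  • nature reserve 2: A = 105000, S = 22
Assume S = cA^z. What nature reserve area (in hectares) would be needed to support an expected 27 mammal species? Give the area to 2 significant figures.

z = ln(22/11) / ln(105000/752) = 0.6931 / 4.9390 = 0.1403
c = 11 / 752^0.1403 = 11 / 2.533 = 4.342
A = (27/4.342)^(1/0.1403) ⇒ ln A = ln(6.218)/0.1403 = 13.0210
A = e^13.0210 ≈ 451787 hectares

450000 hectares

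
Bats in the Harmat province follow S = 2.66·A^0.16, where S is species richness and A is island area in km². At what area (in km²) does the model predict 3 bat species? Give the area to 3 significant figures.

3 = 2.66 × A^0.16  ⇒  A^0.16 = 3/2.66 = 1.128
ln A = ln(1.128) / 0.16 = 0.1203 / 0.16 = 0.7518
A = e^0.7518 ≈ 2.121 km²

2.12 km²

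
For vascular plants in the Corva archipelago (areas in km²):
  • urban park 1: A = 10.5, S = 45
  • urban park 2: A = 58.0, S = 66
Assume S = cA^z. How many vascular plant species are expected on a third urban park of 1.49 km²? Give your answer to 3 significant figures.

z = ln(66/45) / ln(58/10.5) = 0.3830 / 1.7091 = 0.2241
c = 45 / 10.5^0.2241 = 45 / 1.694 = 26.57
S₃ = 26.57 × 1.49^0.2241 = 26.57 × 1.093 ≈ 29.05

29.1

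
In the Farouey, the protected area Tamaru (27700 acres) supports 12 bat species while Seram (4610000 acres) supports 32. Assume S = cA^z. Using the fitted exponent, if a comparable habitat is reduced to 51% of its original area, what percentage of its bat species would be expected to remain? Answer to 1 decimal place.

87.9%

z = ln(32/12) / ln(4610000/27700) = 0.9808 / 5.1146 = 0.1918
S_new/S_old = (A_new/A_old)^z = 0.51^0.1918 = exp(0.1918 × -0.6733) = 0.8789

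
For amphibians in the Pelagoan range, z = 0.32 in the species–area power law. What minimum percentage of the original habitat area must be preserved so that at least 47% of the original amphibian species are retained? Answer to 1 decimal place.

Need (A_new/A_old)^0.32 = 0.47, so A_new/A_old = 0.47^(1/0.32) = 0.47^3.125
ln(A_new/A_old) = ln 0.47 / 0.32 = -0.7550 / 0.32 = -2.3594
A_new/A_old = e^-2.3594 ≈ 0.09447

9.4%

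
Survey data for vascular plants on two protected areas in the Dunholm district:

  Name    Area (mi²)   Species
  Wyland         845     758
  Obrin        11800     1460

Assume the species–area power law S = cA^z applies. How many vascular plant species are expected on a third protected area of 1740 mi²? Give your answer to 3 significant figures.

907

z = ln(1460/758) / ln(11800/845) = 0.6555 / 2.6365 = 0.2486
c = 758 / 845^0.2486 = 758 / 5.342 = 141.9
S₃ = 141.9 × 1740^0.2486 = 141.9 × 6.393 ≈ 907.1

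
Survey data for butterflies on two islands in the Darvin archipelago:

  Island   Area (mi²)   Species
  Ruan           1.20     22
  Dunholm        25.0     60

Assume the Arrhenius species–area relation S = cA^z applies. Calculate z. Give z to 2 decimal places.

Taking logs: ln S = ln c + z ln A, so z = (ln S₂ − ln S₁)/(ln A₂ − ln A₁).
z = ln(60/22) / ln(25/1.2) = ln(2.727) / ln(20.83) = 1.0033 / 3.0366 = 0.3304

0.33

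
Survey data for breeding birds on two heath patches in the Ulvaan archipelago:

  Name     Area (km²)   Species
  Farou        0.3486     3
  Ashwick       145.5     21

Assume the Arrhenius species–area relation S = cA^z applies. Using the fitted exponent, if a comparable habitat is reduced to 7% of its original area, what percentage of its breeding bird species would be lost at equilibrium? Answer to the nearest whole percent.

58%

z = ln(21/3) / ln(145.5/0.3486) = 1.9459 / 6.0340 = 0.3225
S_new/S_old = (A_new/A_old)^z = 0.07^0.3225 = exp(0.3225 × -2.6593) = 0.4242
Fraction lost = 1 − 0.4242 = 0.5758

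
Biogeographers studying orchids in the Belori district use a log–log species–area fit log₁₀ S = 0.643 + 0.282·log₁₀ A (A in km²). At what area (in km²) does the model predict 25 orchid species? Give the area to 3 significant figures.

475 km²

25 = 4.395 × A^0.282  ⇒  A^0.282 = 25/4.395 = 5.688
ln A = ln(5.688) / 0.282 = 1.7383 / 0.282 = 6.1642
A = e^6.1642 ≈ 475.4 km²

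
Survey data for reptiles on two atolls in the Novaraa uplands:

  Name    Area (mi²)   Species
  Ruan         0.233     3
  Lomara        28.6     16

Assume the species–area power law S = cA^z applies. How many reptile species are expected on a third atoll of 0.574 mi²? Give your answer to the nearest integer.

z = ln(16/3) / ln(28.6/0.233) = 1.6740 / 4.8101 = 0.3480
c = 3 / 0.233^0.3480 = 3 / 0.6023 = 4.981
S₃ = 4.981 × 0.574^0.3480 = 4.981 × 0.8243 ≈ 4.106

4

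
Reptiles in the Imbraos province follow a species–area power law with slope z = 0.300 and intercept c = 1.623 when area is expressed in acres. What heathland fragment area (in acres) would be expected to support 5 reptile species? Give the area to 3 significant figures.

5 = 1.623 × A^0.3  ⇒  A^0.3 = 5/1.623 = 3.081
ln A = ln(3.081) / 0.3 = 1.1252 / 0.3 = 3.7505
A = e^3.7505 ≈ 42.54 acres

42.5 acres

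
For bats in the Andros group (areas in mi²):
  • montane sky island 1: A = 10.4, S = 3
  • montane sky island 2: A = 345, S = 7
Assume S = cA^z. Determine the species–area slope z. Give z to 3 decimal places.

0.242

Taking logs: ln S = ln c + z ln A, so z = (ln S₂ − ln S₁)/(ln A₂ − ln A₁).
z = ln(7/3) / ln(345/10.4) = ln(2.333) / ln(33.17) = 0.8473 / 3.5017 = 0.2420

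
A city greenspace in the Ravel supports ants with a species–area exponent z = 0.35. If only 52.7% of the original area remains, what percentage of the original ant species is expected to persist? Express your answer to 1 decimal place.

S_new/S_old = (A_new/A_old)^z = 0.527^0.35
= exp(0.35 × ln 0.527) = exp(0.35 × -0.6406) = exp(-0.2242) ≈ 0.7992

79.9%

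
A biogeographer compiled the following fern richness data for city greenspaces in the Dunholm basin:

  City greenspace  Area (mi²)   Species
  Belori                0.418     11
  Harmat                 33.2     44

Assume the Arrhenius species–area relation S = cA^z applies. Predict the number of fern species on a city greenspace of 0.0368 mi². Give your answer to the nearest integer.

5

z = ln(44/11) / ln(33.2/0.418) = 1.3863 / 4.3748 = 0.3169
c = 11 / 0.418^0.3169 = 11 / 0.7585 = 14.5
S₃ = 14.5 × 0.0368^0.3169 = 14.5 × 0.3512 ≈ 5.093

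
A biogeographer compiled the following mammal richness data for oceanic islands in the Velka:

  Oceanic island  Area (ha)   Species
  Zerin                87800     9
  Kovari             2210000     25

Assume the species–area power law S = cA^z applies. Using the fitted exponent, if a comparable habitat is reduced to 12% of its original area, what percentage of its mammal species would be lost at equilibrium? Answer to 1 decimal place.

48.9%

z = ln(25/9) / ln(2210000/87800) = 1.0217 / 3.2257 = 0.3167
S_new/S_old = (A_new/A_old)^z = 0.12^0.3167 = exp(0.3167 × -2.1203) = 0.5109
Fraction lost = 1 − 0.5109 = 0.4891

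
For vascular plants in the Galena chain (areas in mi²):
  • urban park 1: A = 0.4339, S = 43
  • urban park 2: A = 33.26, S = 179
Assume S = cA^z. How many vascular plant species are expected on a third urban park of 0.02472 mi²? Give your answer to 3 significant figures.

16.8

z = ln(179/43) / ln(33.26/0.4339) = 1.4262 / 4.3393 = 0.3287
c = 43 / 0.4339^0.3287 = 43 / 0.76 = 56.58
S₃ = 56.58 × 0.02472^0.3287 = 56.58 × 0.2964 ≈ 16.77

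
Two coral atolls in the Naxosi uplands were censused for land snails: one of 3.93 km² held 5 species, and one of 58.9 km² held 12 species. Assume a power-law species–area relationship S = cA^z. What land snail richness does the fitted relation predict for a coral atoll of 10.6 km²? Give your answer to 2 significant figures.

6.9

z = ln(12/5) / ln(58.9/3.93) = 0.8755 / 2.7072 = 0.3234
c = 5 / 3.93^0.3234 = 5 / 1.557 = 3.212
S₃ = 3.212 × 10.6^0.3234 = 3.212 × 2.146 ≈ 6.892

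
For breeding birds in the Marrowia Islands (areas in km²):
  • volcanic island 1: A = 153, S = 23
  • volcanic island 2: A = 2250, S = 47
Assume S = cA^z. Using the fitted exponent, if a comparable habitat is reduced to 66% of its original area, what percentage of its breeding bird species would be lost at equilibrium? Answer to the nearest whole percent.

z = ln(47/23) / ln(2250/153) = 0.7147 / 2.6882 = 0.2658
S_new/S_old = (A_new/A_old)^z = 0.66^0.2658 = exp(0.2658 × -0.4155) = 0.8954
Fraction lost = 1 − 0.8954 = 0.1046

10%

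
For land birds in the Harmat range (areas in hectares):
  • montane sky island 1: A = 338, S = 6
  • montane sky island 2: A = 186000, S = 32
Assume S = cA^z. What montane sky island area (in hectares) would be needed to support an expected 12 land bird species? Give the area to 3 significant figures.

4610 hectares

z = ln(32/6) / ln(186000/338) = 1.6740 / 6.3105 = 0.2653
c = 6 / 338^0.2653 = 6 / 4.686 = 1.28
A = (12/1.28)^(1/0.2653) ⇒ ln A = ln(9.373)/0.2653 = 8.4360
A = e^8.4360 ≈ 4610 hectares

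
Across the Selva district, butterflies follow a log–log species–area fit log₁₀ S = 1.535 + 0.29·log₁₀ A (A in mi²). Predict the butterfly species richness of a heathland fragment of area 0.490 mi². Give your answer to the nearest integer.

S = 34.28 × 0.49^0.29 = 34.28 × 0.8131 ≈ 27.87

28 species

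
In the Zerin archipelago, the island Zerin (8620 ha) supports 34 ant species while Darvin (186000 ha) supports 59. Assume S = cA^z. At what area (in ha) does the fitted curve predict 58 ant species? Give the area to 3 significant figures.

169000 ha

z = ln(59/34) / ln(186000/8620) = 0.5512 / 3.0717 = 0.1794
c = 34 / 8620^0.1794 = 34 / 5.084 = 6.688
A = (58/6.688)^(1/0.1794) ⇒ ln A = ln(8.672)/0.1794 = 12.0382
A = e^12.0382 ≈ 169098 ha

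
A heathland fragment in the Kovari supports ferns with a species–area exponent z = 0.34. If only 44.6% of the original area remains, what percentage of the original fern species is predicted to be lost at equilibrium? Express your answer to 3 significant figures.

24.0%

S_new/S_old = (A_new/A_old)^z = 0.446^0.34
= exp(0.34 × ln 0.446) = exp(0.34 × -0.8074) = exp(-0.2745) ≈ 0.7599
Fraction lost = 1 − 0.7599 = 0.2401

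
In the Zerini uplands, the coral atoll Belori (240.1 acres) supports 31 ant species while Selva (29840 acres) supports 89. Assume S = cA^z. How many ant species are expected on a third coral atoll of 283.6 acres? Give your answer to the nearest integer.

32

z = ln(89/31) / ln(29840/240.1) = 1.0546 / 4.8225 = 0.2187
c = 31 / 240.1^0.2187 = 31 / 3.316 = 9.35
S₃ = 9.35 × 283.6^0.2187 = 9.35 × 3.439 ≈ 32.15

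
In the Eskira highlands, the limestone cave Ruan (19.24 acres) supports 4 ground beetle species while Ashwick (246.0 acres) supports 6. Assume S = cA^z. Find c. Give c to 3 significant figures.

z = ln(S₂/S₁) / ln(A₂/A₁) = ln(6/4) / ln(246/19.24) = 0.4055 / 2.5483 = 0.1591
c = S₁ / A₁^z = 4 / 19.24^0.1591 = 4 / 1.601 = 2.499

2.50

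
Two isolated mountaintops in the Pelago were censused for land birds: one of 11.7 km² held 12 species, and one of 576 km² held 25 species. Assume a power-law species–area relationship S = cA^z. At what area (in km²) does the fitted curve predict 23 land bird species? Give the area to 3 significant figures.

370 km²

z = ln(25/12) / ln(576/11.7) = 0.7340 / 3.8965 = 0.1884
c = 12 / 11.7^0.1884 = 12 / 1.589 = 7.55
A = (23/7.55)^(1/0.1884) ⇒ ln A = ln(3.046)/0.1884 = 5.9134
A = e^5.9134 ≈ 370 km²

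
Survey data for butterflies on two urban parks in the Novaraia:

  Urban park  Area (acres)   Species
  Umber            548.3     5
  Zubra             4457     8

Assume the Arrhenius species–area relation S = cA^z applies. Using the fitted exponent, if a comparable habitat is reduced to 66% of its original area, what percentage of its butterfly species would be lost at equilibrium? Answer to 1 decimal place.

8.9%

z = ln(8/5) / ln(4457/548.3) = 0.4700 / 2.0954 = 0.2243
S_new/S_old = (A_new/A_old)^z = 0.66^0.2243 = exp(0.2243 × -0.4155) = 0.911
Fraction lost = 1 − 0.911 = 0.08899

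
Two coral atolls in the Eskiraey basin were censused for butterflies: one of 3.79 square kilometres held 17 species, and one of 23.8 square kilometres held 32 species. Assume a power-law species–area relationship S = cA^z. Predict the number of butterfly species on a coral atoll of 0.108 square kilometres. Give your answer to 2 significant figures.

z = ln(32/17) / ln(23.8/3.79) = 0.6325 / 1.8373 = 0.3443
c = 17 / 3.79^0.3443 = 17 / 1.582 = 10.75
S₃ = 10.75 × 0.108^0.3443 = 10.75 × 0.4648 ≈ 4.994

5.0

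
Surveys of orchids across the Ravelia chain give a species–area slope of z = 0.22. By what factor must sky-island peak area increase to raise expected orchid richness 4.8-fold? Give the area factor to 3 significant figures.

(A₂/A₁)^0.22 = 4.8, so A₂/A₁ = 4.8^(1/0.22) = 4.8^4.545
ln(A₂/A₁) = ln 4.8 / 0.22 = 1.5686 / 0.22 = 7.1301
A₂/A₁ = e^7.1301 ≈ 1249

1250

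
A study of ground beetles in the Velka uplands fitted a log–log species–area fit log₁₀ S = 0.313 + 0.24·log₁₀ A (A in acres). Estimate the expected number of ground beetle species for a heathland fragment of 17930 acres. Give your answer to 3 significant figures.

21.6

S = 2.056 × 17930^0.24
ln S = ln 2.056 + 0.24 × ln 17930 = 0.7207 + 0.24 × 9.7942 = 3.0713
S = e^3.0713 ≈ 21.57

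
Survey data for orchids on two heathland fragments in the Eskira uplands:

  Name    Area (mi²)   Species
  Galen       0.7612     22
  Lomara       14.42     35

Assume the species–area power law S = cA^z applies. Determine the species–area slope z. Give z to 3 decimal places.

Taking logs: ln S = ln c + z ln A, so z = (ln S₂ − ln S₁)/(ln A₂ − ln A₁).
z = ln(35/22) / ln(14.42/0.7612) = ln(1.591) / ln(18.94) = 0.4643 / 2.9415 = 0.1578

0.158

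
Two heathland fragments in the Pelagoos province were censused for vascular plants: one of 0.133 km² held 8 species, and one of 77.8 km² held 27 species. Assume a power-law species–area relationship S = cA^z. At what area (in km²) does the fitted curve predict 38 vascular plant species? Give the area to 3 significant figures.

466 km²

z = ln(27/8) / ln(77.8/0.133) = 1.2164 / 6.3715 = 0.1909
c = 8 / 0.133^0.1909 = 8 / 0.6804 = 11.76
A = (38/11.76)^(1/0.1909) ⇒ ln A = ln(3.232)/0.1909 = 6.1442
A = e^6.1442 ≈ 466 km²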